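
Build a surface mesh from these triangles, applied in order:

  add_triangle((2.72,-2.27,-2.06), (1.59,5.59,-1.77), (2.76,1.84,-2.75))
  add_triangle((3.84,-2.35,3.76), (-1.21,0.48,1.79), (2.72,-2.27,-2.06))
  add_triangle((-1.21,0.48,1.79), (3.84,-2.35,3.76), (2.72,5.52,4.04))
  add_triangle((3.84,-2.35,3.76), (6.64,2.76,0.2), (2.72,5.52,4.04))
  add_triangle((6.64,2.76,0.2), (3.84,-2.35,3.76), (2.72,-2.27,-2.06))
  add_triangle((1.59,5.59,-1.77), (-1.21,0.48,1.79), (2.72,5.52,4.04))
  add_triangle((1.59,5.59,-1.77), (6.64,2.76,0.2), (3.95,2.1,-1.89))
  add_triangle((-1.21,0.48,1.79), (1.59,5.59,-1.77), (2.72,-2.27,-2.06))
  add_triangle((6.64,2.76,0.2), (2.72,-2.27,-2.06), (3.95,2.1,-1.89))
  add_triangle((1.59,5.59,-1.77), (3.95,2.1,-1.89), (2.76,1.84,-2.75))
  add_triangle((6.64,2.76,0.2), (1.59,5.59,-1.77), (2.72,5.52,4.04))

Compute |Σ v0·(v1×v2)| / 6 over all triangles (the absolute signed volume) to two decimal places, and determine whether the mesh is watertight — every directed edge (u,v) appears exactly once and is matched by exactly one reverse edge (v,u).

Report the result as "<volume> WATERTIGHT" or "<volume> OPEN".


Per-triangle v0·(v1×v2)/6:
  t1: -1.0059
  t2: +1.9401
  t3: +13.9080
  t4: +34.9879
  t5: +23.0688
  t6: +9.3415
  t7: +10.0370
  t8: -2.6034
  t9: +8.6464
  t10: +4.2172
  t11: +30.4213
Σ = +132.9590 → |volume| = 132.96

Directed edges: 33 total; 3 unmatched, e.g. (2.76,1.84,-2.75)→(2.72,-2.27,-2.06) → open.

132.96 OPEN


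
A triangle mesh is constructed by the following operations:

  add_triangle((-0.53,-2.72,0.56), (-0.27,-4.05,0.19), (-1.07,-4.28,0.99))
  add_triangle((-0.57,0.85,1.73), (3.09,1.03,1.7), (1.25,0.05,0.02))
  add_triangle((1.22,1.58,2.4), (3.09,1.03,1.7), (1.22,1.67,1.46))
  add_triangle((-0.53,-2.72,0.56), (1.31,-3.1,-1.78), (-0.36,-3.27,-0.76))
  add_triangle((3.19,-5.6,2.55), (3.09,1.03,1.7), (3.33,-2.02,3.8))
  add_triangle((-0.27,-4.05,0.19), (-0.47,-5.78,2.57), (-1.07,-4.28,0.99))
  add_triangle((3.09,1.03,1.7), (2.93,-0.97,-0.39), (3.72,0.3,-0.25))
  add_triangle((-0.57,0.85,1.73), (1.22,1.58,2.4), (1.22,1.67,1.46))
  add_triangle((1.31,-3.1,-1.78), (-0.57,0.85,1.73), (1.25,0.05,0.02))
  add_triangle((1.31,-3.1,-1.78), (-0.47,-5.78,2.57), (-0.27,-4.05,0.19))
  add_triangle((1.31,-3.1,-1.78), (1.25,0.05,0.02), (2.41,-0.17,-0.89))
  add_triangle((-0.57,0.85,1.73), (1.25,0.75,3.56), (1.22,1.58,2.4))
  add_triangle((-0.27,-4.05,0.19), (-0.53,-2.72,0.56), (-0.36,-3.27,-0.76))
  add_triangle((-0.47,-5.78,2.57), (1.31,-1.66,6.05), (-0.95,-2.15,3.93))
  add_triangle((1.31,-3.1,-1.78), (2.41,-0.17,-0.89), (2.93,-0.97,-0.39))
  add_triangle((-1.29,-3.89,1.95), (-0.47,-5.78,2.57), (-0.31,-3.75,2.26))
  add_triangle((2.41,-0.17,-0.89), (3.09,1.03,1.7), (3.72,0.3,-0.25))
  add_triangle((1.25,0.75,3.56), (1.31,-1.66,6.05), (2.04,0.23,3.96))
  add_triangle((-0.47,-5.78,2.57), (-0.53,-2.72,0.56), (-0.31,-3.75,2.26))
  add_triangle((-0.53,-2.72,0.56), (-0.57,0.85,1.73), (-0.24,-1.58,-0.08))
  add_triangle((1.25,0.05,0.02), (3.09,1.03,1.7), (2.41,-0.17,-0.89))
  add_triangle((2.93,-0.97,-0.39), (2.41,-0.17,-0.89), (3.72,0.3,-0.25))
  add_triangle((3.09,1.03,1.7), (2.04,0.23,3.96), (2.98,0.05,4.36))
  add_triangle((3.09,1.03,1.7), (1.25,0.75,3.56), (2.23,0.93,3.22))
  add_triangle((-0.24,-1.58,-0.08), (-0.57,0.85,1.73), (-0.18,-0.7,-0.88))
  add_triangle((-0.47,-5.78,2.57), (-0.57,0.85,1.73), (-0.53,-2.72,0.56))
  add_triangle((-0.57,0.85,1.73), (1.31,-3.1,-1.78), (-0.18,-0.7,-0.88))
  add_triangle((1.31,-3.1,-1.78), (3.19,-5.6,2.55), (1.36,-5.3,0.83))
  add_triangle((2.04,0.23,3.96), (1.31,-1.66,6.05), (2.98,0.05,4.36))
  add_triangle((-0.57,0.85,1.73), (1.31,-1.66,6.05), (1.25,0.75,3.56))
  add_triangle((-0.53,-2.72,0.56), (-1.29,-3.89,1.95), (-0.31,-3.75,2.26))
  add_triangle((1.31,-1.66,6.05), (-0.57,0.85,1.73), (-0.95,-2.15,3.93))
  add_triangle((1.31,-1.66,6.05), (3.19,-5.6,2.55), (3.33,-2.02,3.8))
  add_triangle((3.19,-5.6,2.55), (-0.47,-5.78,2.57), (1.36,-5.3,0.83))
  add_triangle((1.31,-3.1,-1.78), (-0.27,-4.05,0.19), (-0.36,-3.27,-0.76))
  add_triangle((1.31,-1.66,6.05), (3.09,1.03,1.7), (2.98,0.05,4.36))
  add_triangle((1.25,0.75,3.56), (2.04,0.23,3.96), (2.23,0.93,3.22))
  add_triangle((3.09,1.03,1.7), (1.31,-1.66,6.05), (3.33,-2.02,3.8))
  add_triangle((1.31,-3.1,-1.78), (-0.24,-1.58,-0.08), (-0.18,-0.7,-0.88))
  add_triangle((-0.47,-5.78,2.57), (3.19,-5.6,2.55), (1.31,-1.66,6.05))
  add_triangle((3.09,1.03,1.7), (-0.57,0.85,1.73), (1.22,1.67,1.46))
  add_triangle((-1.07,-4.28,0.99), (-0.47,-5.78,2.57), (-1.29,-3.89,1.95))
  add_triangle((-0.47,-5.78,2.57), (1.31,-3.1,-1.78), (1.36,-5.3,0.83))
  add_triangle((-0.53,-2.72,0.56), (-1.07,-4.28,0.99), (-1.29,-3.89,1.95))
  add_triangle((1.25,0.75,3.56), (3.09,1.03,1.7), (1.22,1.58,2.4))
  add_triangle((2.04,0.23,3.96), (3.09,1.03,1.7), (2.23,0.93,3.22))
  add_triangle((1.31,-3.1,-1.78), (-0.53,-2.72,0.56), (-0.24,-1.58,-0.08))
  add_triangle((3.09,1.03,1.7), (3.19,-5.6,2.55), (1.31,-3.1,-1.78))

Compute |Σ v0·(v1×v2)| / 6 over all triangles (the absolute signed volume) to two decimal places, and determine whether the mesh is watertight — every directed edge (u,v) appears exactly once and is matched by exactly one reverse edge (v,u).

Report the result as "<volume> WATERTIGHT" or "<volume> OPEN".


Per-triangle v0·(v1×v2)/6:
  t1: -0.0433
  t2: -0.0283
  t3: +0.6481
  t4: -0.9398
  t5: +5.4718
  t6: +1.1725
  t7: +1.3333
  t8: +0.3557
  t9: -0.8147
  t10: +2.2434
  t11: -0.5099
  t12: +0.8593
  t13: +0.2564
  t14: +8.1065
  t15: +1.2334
  t16: +0.5548
  t17: -0.0785
  t18: +1.4229
  t19: -0.1795
  t20: +0.0765
  t21: -0.0837
  t22: +0.5009
  t23: +0.7481
  t24: +0.0660
  t25: +0.1882
  t26: +1.0269
  t27: -0.3574
  t28: +4.2685
  t29: +1.2167
  t30: +2.2847
  t31: -0.5780
  t32: +3.4263
  t33: +9.7888
  t34: +5.4644
  t35: +1.1197
  t36: +0.3485
  t37: +0.4911
  t38: +6.4656
  t39: +0.4276
  t40: +18.5702
  t41: -0.9071
  t42: +1.0097
  t43: +3.1520
  t44: -0.0967
  t45: +1.4389
  t46: +0.7347
  t47: +0.2773
  t48: +10.0295
Σ = +92.1622 → |volume| = 92.16

Directed edges: 144 total; 6 unmatched, e.g. (3.09,1.03,1.7)→(2.93,-0.97,-0.39) → open.

92.16 OPEN


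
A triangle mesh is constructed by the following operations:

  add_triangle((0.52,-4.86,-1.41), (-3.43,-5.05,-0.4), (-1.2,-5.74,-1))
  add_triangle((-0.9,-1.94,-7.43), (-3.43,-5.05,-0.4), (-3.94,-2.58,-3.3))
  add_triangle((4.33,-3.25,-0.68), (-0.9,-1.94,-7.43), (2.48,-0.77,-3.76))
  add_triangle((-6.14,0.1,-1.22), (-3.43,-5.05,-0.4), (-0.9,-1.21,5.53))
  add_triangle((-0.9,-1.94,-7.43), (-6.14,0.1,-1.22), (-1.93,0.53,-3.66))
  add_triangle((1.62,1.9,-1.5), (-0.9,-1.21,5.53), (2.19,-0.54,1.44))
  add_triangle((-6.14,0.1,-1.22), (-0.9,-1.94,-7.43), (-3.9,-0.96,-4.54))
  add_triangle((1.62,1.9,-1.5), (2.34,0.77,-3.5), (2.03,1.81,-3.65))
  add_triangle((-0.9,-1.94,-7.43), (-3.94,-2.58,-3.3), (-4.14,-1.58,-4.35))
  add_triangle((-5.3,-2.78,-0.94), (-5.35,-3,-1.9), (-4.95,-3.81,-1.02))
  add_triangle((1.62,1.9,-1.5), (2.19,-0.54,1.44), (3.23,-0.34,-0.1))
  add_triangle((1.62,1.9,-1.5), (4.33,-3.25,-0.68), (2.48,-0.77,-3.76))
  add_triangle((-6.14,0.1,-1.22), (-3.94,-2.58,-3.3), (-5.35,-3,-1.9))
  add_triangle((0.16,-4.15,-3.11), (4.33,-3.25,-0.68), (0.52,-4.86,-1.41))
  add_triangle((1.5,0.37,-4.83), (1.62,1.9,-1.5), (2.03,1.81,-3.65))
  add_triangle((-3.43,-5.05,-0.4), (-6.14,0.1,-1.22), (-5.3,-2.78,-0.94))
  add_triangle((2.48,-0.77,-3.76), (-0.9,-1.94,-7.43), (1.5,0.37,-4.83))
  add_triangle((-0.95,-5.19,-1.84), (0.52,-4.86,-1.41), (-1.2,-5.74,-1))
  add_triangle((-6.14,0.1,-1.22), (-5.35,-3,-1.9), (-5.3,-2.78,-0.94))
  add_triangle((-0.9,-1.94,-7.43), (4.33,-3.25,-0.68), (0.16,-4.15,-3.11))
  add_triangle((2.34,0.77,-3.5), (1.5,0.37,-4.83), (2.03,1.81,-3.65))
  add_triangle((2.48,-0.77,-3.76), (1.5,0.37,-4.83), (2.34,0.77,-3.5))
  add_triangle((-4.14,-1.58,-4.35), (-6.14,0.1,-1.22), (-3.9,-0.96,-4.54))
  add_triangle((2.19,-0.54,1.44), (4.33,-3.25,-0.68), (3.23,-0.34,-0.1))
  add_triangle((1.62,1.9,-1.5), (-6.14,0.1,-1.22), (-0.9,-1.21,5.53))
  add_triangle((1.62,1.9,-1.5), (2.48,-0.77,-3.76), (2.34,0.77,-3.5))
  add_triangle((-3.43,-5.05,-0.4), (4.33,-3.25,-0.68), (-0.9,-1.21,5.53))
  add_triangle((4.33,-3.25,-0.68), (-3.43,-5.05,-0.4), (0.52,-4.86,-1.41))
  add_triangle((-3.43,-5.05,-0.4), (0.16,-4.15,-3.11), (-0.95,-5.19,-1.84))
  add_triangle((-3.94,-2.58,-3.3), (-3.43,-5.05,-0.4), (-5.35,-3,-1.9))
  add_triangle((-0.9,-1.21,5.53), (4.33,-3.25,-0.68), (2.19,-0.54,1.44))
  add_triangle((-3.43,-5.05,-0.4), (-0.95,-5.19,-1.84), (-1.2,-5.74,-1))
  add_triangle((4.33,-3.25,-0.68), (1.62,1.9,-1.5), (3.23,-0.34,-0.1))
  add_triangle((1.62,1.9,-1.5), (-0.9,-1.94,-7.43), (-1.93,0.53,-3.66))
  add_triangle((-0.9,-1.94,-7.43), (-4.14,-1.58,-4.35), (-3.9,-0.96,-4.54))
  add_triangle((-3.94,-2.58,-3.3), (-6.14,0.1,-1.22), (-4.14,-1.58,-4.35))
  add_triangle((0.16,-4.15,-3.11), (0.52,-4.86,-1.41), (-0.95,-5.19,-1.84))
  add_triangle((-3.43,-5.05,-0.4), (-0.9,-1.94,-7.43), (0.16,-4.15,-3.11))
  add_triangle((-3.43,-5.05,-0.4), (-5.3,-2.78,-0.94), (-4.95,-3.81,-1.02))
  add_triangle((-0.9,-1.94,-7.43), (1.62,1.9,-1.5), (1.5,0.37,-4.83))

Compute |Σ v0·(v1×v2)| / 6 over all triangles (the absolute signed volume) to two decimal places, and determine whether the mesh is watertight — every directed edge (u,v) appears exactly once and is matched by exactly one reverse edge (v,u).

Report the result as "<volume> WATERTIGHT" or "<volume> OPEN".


Per-triangle v0·(v1×v2)/6:
  t1: -0.5744
  t2: +14.4859
  t3: +12.3256
  t4: +29.4758
  t5: +10.2535
  t6: +3.7973
  t7: +0.0637
  t8: +0.7383
  t9: +5.7409
  t10: +0.9953
  t11: +1.4391
  t12: +6.5981
  t13: +5.6873
  t14: +6.0875
  t15: -0.1337
  t16: +0.2349
  t17: +5.3825
  t18: +1.3024
  t19: +2.8123
  t20: +16.1965
  t21: +1.1815
  t22: +1.5974
  t23: +2.6528
  t24: +2.3590
  t25: +8.9707
  t26: +0.5440
  t27: +30.9275
  t28: +4.2812
  t29: +2.4457
  t30: +5.5695
  t31: +6.7198
  t32: +2.0636
  t33: +2.7894
  t34: +7.5335
  t35: +2.8513
  t36: +5.3011
  t37: +2.2471
  t38: +17.2647
  t39: +0.6313
  t40: +2.2778
Σ = +233.1177 → |volume| = 233.12

Directed edges: 120 total; 6 unmatched, e.g. (-6.14,0.1,-1.22)→(-1.93,0.53,-3.66) → open.

233.12 OPEN


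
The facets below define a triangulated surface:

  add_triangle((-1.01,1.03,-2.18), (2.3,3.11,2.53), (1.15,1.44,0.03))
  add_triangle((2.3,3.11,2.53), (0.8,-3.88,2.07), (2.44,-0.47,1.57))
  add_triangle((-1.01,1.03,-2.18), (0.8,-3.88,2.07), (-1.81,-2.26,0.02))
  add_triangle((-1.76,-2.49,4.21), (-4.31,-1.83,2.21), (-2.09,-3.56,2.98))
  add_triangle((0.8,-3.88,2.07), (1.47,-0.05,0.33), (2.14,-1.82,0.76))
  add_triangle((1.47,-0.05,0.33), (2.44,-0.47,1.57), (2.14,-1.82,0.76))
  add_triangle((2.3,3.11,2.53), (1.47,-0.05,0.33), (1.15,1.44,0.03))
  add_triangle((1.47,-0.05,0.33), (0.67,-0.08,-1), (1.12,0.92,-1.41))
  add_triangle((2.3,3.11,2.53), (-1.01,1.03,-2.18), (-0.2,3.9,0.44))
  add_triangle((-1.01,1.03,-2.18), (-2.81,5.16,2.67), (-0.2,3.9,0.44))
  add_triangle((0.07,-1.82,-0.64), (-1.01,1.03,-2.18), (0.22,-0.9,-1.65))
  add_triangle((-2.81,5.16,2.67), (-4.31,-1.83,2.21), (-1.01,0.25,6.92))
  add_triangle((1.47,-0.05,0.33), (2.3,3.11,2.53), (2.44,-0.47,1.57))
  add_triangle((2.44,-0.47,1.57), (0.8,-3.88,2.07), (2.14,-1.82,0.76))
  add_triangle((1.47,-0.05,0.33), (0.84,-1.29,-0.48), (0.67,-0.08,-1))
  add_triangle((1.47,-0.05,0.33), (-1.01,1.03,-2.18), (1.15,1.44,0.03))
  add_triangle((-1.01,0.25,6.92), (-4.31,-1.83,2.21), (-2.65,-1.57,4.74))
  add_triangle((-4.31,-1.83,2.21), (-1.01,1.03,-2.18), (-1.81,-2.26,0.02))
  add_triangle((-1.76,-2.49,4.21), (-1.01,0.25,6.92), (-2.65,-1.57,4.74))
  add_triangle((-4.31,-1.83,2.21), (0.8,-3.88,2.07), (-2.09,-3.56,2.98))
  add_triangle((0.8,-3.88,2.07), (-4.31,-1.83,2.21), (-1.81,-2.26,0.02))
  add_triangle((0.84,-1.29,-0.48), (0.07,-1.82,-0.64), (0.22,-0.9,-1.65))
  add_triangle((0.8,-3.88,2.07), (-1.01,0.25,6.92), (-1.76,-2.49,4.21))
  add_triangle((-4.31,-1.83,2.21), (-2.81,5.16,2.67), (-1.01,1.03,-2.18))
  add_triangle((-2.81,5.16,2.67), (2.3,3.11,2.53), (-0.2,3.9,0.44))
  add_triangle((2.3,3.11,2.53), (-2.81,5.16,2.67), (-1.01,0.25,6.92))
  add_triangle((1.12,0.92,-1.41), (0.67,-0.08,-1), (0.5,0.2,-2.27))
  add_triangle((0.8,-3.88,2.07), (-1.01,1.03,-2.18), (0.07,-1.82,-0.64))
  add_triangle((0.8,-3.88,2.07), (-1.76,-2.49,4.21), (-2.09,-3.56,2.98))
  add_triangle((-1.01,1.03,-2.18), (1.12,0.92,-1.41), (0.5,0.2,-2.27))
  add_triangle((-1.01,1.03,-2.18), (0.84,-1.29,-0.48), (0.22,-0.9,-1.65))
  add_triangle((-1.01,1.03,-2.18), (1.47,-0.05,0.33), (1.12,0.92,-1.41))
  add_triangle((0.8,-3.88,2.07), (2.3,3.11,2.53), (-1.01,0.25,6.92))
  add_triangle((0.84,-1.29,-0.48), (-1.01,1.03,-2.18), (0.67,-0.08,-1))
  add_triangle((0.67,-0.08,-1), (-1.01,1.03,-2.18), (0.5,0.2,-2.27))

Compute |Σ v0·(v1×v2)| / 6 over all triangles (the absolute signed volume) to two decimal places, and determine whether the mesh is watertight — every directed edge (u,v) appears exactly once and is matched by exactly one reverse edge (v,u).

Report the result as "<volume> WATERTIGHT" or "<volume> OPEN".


Per-triangle v0·(v1×v2)/6:
  t1: +1.1813
  t2: +3.8383
  t3: +1.7882
  t4: +3.9609
  t5: -0.5453
  t6: +0.4111
  t7: +0.9079
  t8: +0.2933
  t9: +2.3151
  t10: +5.0981
  t11: +0.5355
  t12: +28.6176
  t13: +0.9894
  t14: +1.8252
  t15: +0.3462
  t16: +0.6522
  t17: +3.6945
  t18: +3.8421
  t19: +3.6665
  t20: +1.0229
  t21: +5.4098
  t22: +0.3182
  t23: +8.5834
  t24: +13.6003
  t25: +6.9431
  t26: +24.0145
  t27: +0.1869
  t28: +0.5091
  t29: +3.6735
  t30: +0.7052
  t31: +0.1058
  t32: -0.0532
  t33: +16.0120
  t34: +0.4113
  t35: -0.0478
Σ = +144.8130 → |volume| = 144.81

Directed edges: 105 total; 7 unmatched, e.g. (-1.76,-2.49,4.21)→(-4.31,-1.83,2.21) → open.

144.81 OPEN


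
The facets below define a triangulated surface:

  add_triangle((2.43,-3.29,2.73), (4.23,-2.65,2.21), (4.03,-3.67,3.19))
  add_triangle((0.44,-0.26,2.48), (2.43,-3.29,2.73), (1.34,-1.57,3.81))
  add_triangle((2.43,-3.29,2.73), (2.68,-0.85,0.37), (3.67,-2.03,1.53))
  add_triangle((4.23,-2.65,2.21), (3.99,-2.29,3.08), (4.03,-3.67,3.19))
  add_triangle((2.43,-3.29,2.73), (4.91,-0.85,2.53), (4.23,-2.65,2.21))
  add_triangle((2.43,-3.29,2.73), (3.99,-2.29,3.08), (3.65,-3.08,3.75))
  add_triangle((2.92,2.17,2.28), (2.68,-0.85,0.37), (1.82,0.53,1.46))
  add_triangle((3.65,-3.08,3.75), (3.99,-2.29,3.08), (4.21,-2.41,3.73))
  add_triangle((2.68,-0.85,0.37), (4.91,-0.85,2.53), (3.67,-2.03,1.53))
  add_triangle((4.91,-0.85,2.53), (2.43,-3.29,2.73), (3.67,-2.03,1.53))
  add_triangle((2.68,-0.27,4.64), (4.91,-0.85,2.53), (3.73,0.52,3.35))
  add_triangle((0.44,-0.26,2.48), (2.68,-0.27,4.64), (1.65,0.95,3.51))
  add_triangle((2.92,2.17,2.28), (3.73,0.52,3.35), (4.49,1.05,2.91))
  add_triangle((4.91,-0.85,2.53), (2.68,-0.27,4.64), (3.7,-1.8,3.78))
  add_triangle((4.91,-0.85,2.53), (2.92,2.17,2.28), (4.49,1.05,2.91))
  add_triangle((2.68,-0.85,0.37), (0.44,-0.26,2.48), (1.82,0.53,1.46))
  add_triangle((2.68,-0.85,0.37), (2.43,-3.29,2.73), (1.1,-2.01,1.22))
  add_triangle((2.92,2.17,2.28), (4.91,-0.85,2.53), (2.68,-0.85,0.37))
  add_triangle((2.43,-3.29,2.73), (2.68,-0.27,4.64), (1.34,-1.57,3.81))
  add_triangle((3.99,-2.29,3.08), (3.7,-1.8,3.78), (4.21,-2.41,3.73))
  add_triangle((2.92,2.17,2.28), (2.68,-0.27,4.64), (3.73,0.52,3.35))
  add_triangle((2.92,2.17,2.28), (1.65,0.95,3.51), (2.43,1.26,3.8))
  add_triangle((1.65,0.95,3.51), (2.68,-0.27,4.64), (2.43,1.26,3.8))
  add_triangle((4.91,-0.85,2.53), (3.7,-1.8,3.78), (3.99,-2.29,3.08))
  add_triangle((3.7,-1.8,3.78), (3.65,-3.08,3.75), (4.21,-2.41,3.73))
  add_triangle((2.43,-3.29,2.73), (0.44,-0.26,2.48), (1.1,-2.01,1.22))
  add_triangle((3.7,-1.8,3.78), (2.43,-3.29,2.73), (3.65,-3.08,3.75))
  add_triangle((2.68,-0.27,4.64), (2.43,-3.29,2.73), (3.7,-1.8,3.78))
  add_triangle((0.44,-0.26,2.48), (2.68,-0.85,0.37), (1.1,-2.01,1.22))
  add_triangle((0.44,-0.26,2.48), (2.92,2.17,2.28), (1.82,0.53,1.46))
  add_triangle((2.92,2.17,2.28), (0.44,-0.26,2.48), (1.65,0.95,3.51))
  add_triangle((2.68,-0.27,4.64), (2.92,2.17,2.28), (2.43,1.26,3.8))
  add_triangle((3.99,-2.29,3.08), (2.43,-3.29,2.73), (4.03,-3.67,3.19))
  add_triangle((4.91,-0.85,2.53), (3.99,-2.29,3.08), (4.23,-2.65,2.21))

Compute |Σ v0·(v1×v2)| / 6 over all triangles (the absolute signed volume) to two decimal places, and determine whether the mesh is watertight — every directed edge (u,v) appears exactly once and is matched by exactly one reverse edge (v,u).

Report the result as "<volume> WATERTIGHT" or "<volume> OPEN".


24.77 OPEN

Per-triangle v0·(v1×v2)/6:
  t1: +0.1723
  t2: -0.1169
  t3: +0.2253
  t4: +0.9640
  t5: -2.2479
  t6: +0.6157
  t7: -0.7434
  t8: +0.3185
  t9: +1.0397
  t10: +2.5345
  t11: +2.8823
  t12: +0.9196
  t13: +1.1400
  t14: +3.3897
  t15: +0.1463
  t16: -1.2615
  t17: +0.5747
  t18: +1.9684
  t19: +2.9735
  t20: +0.0995
  t21: +2.3102
  t22: +0.3344
  t23: +0.6421
  t24: +1.4802
  t25: +0.4640
  t26: +0.4166
  t27: +0.1716
  t28: +2.6301
  t29: -1.7375
  t30: -0.8441
  t31: -0.3475
  t32: +1.4174
  t33: +0.6711
  t34: +1.5673
Σ = +24.7703 → |volume| = 24.77

Directed edges: 102 total; 6 unmatched, e.g. (1.34,-1.57,3.81)→(0.44,-0.26,2.48) → open.


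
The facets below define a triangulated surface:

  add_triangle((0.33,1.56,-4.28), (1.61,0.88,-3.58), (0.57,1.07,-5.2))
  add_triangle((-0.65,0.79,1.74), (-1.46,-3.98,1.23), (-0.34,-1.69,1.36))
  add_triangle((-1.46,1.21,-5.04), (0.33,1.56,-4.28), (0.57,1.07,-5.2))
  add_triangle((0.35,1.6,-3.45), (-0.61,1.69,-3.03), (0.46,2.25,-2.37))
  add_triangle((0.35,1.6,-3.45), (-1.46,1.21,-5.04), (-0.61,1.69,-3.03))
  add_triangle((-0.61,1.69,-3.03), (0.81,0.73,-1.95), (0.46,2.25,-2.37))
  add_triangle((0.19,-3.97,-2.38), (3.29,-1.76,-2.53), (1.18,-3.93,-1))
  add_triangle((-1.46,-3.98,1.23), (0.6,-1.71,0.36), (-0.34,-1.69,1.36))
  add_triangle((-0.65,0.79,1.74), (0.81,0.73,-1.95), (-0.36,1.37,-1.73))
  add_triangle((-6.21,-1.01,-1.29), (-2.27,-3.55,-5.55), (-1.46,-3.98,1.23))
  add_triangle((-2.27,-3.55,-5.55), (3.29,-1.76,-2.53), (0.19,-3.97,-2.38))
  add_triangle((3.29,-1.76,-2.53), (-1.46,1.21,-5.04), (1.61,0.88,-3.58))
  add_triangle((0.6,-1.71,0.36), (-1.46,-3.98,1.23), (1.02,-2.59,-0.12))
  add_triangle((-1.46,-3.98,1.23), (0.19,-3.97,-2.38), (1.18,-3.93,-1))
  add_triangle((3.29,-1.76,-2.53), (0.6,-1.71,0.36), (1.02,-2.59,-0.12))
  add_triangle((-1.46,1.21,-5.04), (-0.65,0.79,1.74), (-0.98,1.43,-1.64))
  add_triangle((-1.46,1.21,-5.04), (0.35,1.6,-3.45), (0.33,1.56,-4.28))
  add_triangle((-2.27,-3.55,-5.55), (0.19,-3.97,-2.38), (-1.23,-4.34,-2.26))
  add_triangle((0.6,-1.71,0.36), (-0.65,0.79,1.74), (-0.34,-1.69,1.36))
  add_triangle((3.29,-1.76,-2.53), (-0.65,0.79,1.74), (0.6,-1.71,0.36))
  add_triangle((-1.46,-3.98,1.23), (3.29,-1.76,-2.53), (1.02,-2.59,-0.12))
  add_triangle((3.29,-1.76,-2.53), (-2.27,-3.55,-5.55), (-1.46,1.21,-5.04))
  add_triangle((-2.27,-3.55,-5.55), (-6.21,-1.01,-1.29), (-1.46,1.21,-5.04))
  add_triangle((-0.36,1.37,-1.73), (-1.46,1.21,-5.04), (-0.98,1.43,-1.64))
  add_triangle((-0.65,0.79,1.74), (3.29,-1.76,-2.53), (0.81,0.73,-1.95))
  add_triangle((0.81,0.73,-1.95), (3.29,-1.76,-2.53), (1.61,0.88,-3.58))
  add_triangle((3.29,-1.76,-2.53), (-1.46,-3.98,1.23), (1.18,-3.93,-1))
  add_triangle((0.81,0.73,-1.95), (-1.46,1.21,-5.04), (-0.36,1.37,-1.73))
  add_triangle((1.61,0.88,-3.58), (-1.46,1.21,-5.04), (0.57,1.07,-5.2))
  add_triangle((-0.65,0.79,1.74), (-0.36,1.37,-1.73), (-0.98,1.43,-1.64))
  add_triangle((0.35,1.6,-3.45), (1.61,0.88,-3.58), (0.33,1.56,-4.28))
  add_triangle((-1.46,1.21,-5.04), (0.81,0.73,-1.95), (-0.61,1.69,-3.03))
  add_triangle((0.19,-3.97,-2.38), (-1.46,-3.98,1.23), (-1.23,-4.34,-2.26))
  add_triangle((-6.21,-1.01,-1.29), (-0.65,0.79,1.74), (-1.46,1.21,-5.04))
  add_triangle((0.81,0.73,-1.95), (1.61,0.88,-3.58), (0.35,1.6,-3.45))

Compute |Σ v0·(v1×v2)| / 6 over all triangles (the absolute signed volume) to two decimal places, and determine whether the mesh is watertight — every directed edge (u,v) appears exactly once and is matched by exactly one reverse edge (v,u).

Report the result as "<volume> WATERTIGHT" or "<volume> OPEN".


Per-triangle v0·(v1×v2)/6:
  t1: +0.7341
  t2: +0.8907
  t3: +1.1639
  t4: +0.6430
  t5: +0.9175
  t6: -0.7329
  t7: +3.8443
  t8: +0.7133
  t9: +0.5224
  t10: +24.7193
  t11: +9.6392
  t12: +5.3333
  t13: +0.5292
  t14: +3.8541
  t15: +0.4148
  t16: +0.4923
  t17: +0.4141
  t18: +3.8069
  t19: +0.4002
  t20: +1.1438
  t21: +1.6142
  t22: +17.8159
  t23: +23.2020
  t24: +0.5278
  t25: +1.1129
  t26: +0.2267
  t27: +0.4357
  t28: +1.0715
  t29: -0.4325
  t30: +0.3610
  t31: +0.3514
  t32: -1.0528
  t33: +3.0666
  t34: +7.2003
  t35: +0.1497
Σ = +115.0938 → |volume| = 115.09

Directed edges: 105 total; 9 unmatched, e.g. (-0.65,0.79,1.74)→(-1.46,-3.98,1.23) → open.

115.09 OPEN


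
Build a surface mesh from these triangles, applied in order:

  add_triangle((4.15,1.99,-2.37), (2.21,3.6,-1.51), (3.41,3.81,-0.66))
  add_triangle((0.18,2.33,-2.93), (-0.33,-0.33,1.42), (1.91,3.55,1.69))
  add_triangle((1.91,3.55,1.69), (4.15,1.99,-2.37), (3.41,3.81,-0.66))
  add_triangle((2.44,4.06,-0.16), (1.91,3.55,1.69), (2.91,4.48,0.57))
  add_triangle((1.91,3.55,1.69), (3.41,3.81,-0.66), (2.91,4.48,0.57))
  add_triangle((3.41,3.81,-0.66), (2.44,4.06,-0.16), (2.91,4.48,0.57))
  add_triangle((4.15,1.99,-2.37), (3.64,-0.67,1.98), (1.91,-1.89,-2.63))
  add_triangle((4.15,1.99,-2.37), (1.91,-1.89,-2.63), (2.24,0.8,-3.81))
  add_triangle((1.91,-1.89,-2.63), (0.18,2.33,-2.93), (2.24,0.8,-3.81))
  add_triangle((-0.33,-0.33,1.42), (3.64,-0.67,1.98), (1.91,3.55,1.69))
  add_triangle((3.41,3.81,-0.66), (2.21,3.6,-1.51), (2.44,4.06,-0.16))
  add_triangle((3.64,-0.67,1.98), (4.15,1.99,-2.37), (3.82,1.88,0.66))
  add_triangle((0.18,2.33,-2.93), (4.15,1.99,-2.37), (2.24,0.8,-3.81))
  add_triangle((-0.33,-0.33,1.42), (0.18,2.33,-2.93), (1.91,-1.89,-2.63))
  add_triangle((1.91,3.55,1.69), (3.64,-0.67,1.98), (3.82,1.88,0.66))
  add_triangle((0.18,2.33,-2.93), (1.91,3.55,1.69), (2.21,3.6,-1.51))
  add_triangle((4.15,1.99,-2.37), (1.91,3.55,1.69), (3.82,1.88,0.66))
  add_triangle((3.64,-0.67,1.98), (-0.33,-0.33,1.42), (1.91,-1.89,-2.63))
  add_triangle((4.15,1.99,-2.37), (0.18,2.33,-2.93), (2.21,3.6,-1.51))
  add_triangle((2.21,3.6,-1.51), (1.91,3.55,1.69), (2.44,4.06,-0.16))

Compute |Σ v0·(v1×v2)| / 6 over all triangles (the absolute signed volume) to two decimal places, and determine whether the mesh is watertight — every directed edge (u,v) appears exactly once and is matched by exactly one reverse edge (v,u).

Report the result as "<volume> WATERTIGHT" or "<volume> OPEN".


Per-triangle v0·(v1×v2)/6:
  t1: +2.6349
  t2: +1.3661
  t3: +1.8375
  t4: +0.3823
  t5: +0.5263
  t6: +0.6410
  t7: +10.4485
  t8: +4.6197
  t9: +1.9962
  t10: +3.9403
  t11: +1.0211
  t12: +4.8827
  t13: +4.4635
  t14: -0.2104
  t15: +4.3764
  t16: +2.7005
  t17: +5.0843
  t18: +2.3626
  t19: +4.5827
  t20: +0.1494
Σ = +57.8056 → |volume| = 57.81

Directed edges: 60 total, each appears once with its reverse present → watertight.

57.81 WATERTIGHT


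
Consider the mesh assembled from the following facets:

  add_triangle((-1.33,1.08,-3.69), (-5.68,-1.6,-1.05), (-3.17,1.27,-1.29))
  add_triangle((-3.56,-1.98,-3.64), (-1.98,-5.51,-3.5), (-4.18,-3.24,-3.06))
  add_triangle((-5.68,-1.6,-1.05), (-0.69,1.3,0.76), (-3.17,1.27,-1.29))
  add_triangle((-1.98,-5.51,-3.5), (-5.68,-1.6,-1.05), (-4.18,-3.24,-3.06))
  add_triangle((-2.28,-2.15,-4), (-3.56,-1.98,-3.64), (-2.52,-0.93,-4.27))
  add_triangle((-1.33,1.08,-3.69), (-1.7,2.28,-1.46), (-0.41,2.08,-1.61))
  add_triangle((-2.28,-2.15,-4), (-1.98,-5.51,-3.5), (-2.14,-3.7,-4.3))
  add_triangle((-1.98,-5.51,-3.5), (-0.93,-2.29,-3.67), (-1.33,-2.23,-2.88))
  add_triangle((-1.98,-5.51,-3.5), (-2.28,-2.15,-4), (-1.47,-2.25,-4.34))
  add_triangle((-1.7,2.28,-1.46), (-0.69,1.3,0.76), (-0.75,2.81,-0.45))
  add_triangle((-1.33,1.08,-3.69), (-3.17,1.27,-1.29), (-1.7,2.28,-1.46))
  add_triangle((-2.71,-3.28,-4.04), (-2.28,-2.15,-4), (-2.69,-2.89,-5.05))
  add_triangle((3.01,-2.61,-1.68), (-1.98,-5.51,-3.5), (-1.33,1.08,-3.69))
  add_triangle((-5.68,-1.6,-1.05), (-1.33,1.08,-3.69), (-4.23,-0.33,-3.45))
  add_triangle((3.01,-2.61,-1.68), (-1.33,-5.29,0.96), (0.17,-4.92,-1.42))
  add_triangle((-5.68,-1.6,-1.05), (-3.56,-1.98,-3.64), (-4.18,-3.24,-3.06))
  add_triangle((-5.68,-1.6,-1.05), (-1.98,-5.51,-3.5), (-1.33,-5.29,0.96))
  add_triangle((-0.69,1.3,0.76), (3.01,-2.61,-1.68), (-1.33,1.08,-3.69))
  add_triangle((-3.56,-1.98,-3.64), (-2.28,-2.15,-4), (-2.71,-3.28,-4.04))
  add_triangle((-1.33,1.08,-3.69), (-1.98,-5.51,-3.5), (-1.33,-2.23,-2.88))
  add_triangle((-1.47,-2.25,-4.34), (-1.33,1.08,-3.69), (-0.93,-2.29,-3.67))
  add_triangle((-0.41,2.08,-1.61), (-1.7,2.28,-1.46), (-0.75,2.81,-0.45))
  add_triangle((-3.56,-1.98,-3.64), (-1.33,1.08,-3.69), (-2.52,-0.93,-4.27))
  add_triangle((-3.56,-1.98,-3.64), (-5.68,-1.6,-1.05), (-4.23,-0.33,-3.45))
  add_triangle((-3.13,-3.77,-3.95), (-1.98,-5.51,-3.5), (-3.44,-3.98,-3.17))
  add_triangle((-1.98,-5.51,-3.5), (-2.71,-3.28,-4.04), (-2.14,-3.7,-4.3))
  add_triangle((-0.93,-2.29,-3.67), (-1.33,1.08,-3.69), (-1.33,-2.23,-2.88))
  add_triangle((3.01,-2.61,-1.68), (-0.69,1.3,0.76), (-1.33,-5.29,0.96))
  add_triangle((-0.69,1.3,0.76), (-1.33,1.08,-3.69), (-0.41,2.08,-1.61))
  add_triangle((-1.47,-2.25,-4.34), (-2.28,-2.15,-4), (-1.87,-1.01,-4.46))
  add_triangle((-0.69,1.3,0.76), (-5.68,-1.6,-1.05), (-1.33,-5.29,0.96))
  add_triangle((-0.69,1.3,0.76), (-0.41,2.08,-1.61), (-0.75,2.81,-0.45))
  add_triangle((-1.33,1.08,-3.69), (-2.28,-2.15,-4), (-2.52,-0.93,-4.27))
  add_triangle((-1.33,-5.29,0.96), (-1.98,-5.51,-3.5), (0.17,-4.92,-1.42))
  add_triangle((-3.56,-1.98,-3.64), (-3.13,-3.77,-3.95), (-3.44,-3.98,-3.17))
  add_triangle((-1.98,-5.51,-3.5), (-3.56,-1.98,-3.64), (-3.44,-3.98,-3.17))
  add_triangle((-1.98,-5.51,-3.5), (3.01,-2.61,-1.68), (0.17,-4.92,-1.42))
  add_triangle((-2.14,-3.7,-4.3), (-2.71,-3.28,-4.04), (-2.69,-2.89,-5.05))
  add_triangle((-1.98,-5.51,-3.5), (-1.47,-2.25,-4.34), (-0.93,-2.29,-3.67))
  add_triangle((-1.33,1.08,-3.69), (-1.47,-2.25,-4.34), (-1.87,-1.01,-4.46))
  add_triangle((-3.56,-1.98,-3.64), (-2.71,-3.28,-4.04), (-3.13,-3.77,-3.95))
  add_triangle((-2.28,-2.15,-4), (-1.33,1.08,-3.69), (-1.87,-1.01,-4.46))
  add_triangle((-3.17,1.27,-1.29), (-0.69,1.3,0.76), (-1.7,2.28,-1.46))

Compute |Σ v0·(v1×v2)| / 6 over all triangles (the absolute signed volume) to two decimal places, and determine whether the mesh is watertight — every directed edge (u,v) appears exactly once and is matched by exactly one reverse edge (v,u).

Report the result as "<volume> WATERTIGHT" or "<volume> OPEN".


105.86 OPEN

Per-triangle v0·(v1×v2)/6:
  t1: +6.0828
  t2: +3.9767
  t3: +2.8133
  t4: +4.6039
  t5: +1.3530
  t6: +1.3554
  t7: -0.7385
  t8: -0.9316
  t9: +2.4292
  t10: +0.6708
  t11: +2.4379
  t12: +0.1870
  t13: +15.9001
  t14: +0.8650
  t15: +4.8044
  t16: +3.7064
  t17: +20.2363
  t18: +1.5465
  t19: +1.0912
  t20: -0.1846
  t21: +0.6553
  t22: +0.7271
  t23: +1.1764
  t24: +4.9002
  t25: +1.8241
  t26: +1.2858
  t27: -1.3463
  t28: +1.2884
  t29: -1.1132
  t30: +0.8913
  t31: +5.8359
  t32: -0.1393
  t33: +0.8796
  t34: +6.7947
  t35: +1.3374
  t36: -2.7179
  t37: +6.2216
  t38: +0.7046
  t39: +1.0595
  t40: +0.7025
  t41: +0.7394
  t42: +0.6576
  t43: +1.2947
Σ = +105.8644 → |volume| = 105.86

Directed edges: 129 total; 9 unmatched, e.g. (-2.14,-3.7,-4.3)→(-2.28,-2.15,-4) → open.


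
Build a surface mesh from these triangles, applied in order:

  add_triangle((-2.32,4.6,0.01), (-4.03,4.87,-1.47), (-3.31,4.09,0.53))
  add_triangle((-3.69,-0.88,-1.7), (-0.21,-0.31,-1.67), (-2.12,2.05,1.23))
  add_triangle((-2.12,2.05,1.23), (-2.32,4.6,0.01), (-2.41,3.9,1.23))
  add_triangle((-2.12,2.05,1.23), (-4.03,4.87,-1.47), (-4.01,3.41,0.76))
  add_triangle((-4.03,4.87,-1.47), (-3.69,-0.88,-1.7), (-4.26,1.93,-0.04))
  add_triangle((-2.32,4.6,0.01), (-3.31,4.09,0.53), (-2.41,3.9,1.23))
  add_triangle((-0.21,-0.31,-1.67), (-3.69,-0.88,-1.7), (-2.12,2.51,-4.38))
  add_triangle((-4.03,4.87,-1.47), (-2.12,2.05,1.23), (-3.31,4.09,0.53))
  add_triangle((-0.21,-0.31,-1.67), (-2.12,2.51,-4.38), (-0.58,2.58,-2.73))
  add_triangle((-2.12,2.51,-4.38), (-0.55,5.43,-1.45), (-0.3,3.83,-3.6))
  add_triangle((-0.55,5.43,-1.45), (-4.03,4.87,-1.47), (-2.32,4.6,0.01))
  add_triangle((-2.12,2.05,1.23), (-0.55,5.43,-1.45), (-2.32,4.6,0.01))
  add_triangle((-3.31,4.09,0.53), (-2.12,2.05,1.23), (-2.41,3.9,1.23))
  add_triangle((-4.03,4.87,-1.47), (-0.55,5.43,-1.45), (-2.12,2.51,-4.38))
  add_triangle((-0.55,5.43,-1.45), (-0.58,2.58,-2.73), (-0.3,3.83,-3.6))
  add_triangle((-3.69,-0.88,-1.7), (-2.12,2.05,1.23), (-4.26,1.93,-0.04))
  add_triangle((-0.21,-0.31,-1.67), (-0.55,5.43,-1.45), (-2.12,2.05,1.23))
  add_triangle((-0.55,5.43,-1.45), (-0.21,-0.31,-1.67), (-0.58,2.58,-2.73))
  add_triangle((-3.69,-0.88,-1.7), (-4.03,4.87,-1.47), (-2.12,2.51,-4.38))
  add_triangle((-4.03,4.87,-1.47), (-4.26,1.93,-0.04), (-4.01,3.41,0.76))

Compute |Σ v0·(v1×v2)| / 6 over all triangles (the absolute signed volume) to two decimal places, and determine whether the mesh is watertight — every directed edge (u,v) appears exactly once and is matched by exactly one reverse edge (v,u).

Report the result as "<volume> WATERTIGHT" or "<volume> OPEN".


48.00 OPEN

Per-triangle v0·(v1×v2)/6:
  t1: +2.0445
  t2: -2.1199
  t3: -0.6008
  t4: +1.1678
  t5: +6.1942
  t6: +0.9910
  t7: +3.4617
  t8: +0.7185
  t9: +1.1293
  t10: +4.6470
  t11: +4.2481
  t12: +0.8392
  t13: +0.7182
  t14: +11.5876
  t15: -0.9057
  t16: +0.9763
  t17: -3.4218
  t18: +0.0596
  t19: +12.9217
  t20: +3.3441
Σ = +48.0006 → |volume| = 48.00

Directed edges: 60 total; 6 unmatched, e.g. (-4.01,3.41,0.76)→(-2.12,2.05,1.23) → open.


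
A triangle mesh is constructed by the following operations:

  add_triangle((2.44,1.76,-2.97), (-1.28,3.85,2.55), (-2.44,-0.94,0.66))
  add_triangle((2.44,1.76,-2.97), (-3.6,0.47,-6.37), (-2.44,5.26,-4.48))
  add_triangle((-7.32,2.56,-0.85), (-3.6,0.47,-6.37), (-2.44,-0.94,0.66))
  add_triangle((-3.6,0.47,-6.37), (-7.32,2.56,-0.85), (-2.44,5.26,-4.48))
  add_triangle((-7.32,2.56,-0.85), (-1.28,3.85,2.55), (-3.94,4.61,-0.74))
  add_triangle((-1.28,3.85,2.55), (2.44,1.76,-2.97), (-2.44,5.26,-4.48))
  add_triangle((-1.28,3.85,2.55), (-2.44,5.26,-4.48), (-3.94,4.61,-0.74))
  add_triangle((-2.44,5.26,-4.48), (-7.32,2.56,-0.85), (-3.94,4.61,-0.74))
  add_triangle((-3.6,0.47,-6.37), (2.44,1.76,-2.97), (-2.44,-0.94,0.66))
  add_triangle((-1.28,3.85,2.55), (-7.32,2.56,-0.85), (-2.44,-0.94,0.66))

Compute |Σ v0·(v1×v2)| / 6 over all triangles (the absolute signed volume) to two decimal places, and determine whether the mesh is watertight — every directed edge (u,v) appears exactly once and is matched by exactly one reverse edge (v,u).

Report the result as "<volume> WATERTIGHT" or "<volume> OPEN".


130.43 WATERTIGHT

Per-triangle v0·(v1×v2)/6:
  t1: -4.8148
  t2: +21.4036
  t3: +13.9302
  t4: +36.0383
  t5: +11.8136
  t6: +17.2933
  t7: +10.6193
  t8: +15.0293
  t9: -0.7045
  t10: +9.8199
Σ = +130.4282 → |volume| = 130.43

Directed edges: 30 total, each appears once with its reverse present → watertight.


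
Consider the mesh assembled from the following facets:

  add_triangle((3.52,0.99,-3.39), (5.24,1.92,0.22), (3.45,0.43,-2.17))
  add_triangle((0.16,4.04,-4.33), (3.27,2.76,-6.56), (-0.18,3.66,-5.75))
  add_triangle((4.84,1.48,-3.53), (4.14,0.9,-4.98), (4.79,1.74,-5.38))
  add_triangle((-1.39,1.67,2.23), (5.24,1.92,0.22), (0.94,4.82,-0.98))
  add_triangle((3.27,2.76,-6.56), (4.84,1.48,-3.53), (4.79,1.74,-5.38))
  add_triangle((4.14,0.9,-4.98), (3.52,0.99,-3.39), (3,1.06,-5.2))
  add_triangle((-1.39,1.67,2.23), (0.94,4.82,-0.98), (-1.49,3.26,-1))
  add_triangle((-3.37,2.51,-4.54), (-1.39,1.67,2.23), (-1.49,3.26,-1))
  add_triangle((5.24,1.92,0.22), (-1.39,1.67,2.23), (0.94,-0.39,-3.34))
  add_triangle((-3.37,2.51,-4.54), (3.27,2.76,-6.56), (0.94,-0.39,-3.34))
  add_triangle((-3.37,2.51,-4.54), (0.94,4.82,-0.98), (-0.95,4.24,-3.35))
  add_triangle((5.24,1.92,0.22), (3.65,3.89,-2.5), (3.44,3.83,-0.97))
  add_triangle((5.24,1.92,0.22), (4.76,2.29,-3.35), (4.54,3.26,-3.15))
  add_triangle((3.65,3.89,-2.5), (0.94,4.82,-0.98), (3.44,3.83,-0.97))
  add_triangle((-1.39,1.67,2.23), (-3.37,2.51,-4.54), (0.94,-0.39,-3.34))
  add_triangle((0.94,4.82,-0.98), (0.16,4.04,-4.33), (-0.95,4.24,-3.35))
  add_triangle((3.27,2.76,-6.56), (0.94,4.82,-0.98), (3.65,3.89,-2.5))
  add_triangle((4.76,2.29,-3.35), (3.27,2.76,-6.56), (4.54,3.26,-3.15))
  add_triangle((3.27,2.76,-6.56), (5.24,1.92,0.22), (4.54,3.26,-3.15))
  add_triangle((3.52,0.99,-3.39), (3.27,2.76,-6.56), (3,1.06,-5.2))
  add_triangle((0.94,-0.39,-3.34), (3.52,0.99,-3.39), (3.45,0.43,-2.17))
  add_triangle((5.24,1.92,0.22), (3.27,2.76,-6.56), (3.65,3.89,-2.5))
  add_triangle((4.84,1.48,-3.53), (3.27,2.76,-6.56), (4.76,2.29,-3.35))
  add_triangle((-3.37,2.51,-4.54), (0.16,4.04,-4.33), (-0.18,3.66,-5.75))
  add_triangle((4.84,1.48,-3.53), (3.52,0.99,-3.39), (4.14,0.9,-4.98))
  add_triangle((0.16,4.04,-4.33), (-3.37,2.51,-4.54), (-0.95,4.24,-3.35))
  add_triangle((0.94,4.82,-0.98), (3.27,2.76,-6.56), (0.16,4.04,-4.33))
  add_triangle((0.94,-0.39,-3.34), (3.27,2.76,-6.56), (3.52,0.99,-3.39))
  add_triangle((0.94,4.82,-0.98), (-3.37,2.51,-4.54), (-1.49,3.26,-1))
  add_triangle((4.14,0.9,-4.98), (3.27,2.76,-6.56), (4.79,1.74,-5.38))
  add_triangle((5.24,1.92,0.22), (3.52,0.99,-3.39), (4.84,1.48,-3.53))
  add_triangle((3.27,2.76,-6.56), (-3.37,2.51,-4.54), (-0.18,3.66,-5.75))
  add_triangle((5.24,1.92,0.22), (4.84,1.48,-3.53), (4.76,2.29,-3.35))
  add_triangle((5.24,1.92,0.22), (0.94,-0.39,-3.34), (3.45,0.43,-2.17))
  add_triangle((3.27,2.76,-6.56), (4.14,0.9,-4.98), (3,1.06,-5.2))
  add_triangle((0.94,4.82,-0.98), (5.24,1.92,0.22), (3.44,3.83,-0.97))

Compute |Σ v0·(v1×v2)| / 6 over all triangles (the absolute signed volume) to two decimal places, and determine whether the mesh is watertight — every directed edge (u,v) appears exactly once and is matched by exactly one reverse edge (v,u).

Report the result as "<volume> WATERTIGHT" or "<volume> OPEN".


Per-triangle v0·(v1×v2)/6:
  t1: +1.9711
  t2: +4.6769
  t3: +0.9923
  t4: +10.8847
  t5: +1.7513
  t6: -0.4844
  t7: +4.8527
  t8: +4.5957
  t9: -4.9643
  t10: +11.5321
  t11: +1.9616
  t12: +3.4697
  t13: +3.3569
  t14: +3.2532
  t15: -2.3568
  t16: +3.7534
  t17: +10.1831
  t18: +3.6773
  t19: -4.7812
  t20: -2.0621
  t21: +1.2142
  t22: +11.3110
  t23: +2.9831
  t24: +3.8639
  t25: -0.1063
  t26: +4.1825
  t27: +10.7254
  t28: +3.9380
  t29: +5.8361
  t30: +1.8062
  t31: +0.0707
  t32: +5.6439
  t33: +2.6895
  t34: -0.9771
  t35: +1.5108
  t36: +2.0682
Σ = +113.0233 → |volume| = 113.02

Directed edges: 108 total, each appears once with its reverse present → watertight.

113.02 WATERTIGHT


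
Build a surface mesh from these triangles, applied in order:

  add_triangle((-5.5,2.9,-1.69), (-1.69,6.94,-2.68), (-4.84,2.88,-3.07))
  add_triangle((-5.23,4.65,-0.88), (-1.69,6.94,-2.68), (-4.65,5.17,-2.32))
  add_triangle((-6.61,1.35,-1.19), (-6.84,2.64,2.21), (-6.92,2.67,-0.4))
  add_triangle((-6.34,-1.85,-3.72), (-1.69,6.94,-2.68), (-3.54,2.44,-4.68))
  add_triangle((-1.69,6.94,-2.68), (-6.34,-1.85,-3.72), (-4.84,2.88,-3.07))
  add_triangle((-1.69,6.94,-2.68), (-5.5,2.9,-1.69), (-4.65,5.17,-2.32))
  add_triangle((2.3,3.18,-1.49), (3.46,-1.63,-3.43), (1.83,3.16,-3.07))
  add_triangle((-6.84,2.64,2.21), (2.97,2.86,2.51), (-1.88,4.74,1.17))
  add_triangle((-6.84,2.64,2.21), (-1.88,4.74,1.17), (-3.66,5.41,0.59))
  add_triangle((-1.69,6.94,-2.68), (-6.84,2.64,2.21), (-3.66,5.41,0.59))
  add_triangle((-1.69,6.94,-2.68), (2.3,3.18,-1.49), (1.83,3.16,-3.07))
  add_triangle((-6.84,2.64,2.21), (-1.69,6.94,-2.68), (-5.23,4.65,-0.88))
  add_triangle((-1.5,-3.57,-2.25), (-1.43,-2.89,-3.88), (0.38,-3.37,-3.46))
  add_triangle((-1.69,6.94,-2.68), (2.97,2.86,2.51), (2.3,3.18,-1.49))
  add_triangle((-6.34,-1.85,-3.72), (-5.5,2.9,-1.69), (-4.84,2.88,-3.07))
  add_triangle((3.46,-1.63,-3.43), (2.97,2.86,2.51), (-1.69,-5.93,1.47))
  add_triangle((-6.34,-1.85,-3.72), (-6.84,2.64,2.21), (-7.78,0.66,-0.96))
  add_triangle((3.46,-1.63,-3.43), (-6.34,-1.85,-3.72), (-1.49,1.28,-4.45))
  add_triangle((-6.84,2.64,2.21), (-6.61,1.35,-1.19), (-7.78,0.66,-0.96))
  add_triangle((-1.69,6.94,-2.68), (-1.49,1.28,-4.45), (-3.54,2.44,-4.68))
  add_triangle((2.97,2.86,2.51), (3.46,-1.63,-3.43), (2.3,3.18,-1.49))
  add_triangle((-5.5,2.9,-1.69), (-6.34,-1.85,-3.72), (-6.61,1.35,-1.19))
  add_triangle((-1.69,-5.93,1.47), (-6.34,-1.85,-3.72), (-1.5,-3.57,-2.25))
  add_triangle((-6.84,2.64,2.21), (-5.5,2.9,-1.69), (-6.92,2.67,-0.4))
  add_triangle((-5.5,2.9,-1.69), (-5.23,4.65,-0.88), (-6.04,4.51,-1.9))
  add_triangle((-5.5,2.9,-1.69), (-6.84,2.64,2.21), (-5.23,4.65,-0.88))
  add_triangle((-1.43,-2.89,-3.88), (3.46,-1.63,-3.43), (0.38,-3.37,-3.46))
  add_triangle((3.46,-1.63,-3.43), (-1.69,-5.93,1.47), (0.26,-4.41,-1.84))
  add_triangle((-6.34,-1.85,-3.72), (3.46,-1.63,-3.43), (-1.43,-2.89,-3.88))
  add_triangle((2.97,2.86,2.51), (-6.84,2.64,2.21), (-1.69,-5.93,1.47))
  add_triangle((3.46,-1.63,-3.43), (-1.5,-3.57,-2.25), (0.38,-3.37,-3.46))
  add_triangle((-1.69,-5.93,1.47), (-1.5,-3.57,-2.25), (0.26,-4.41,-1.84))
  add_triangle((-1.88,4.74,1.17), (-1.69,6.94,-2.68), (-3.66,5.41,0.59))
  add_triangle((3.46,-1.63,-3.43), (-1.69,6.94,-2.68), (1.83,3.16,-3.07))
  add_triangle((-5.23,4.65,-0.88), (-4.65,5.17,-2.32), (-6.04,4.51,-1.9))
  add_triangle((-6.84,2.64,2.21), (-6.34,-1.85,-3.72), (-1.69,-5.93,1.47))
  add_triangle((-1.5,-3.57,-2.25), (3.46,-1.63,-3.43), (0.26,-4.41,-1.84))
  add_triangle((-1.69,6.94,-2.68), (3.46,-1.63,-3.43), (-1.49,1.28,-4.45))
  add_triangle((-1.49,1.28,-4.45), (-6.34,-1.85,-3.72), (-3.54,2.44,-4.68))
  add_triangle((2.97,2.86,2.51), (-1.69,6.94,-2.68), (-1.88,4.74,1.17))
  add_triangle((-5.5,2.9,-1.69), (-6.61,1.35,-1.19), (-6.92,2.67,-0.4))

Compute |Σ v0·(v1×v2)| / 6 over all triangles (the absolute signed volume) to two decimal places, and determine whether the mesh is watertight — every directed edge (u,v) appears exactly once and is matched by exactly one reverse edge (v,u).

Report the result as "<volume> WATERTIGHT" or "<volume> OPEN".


376.19 OPEN

Per-triangle v0·(v1×v2)/6:
  t1: +8.1267
  t2: +5.1249
  t3: +3.6062
  t4: +14.2481
  t5: +5.8503
  t6: +0.4423
  t7: +4.9202
  t8: +13.3089
  t9: +5.2754
  t10: +10.4537
  t11: +5.7899
  t12: +8.7429
  t13: +2.3713
  t14: +13.9641
  t15: +8.0671
  t16: +20.6513
  t17: +1.6100
  t18: +19.8670
  t19: +4.1253
  t20: +8.3842
  t21: +11.4695
  t22: +7.4718
  t23: +16.0173
  t24: +2.3388
  t25: +0.9597
  t26: +8.1236
  t27: +3.4120
  t28: +5.6295
  t29: +5.7848
  t30: +30.2551
  t31: +0.7275
  t32: +6.0987
  t33: +5.8809
  t34: +5.6524
  t35: +1.9506
  t36: +47.8114
  t37: +5.3374
  t38: +19.5475
  t39: +8.4058
  t40: +15.7585
  t41: +2.6244
Σ = +376.1871 → |volume| = 376.19

Directed edges: 123 total; 9 unmatched, e.g. (-5.5,2.9,-1.69)→(-4.65,5.17,-2.32) → open.


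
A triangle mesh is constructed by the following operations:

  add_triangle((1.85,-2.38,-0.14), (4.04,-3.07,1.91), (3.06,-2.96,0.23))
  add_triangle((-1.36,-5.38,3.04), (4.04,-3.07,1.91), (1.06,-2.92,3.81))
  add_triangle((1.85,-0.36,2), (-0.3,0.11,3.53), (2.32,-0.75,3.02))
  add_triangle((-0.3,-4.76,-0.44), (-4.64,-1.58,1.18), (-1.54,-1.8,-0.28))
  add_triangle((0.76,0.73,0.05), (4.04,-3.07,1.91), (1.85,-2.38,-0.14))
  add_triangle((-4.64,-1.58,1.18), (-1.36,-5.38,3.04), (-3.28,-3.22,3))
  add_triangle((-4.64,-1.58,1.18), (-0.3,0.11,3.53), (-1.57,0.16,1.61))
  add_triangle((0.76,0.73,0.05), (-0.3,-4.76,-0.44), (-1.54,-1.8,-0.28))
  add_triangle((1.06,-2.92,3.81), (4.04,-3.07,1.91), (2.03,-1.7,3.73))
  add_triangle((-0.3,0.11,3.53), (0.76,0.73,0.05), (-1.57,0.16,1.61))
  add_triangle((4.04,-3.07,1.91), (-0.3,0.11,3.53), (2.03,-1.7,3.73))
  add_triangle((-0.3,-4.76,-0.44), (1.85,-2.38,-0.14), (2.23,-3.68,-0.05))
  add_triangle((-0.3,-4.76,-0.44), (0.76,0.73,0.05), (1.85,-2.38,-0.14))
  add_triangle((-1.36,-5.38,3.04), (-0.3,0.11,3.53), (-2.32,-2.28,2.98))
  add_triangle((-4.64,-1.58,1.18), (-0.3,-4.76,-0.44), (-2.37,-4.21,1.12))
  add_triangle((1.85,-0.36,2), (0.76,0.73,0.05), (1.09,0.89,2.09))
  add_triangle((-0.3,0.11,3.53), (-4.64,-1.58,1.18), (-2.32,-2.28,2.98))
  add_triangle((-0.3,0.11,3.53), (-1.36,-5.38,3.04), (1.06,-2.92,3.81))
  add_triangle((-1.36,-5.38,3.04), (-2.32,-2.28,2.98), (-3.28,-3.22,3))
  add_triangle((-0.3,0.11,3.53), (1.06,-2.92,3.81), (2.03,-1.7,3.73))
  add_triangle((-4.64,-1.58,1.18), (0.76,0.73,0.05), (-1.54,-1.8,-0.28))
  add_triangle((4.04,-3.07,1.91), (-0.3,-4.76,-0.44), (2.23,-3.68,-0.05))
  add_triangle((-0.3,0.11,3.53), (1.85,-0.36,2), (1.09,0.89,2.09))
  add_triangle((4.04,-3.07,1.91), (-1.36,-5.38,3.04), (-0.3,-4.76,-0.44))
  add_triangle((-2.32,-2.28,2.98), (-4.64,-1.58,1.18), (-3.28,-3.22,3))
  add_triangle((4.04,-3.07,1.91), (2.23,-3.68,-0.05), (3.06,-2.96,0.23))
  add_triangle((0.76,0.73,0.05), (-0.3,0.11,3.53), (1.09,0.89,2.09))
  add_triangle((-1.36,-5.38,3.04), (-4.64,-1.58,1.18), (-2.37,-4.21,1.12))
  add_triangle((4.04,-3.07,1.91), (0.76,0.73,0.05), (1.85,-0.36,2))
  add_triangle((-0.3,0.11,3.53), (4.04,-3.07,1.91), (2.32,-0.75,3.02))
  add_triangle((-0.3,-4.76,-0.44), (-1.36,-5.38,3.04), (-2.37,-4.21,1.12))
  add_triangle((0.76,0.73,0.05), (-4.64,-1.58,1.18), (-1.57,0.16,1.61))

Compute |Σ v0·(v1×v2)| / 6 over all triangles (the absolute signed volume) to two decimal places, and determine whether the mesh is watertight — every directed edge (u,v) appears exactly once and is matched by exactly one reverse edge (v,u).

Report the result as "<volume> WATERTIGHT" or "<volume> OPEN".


Per-triangle v0·(v1×v2)/6:
  t1: -0.3645
  t2: +9.0453
  t3: +0.3629
  t4: +1.9100
  t5: +1.0962
  t6: +3.8537
  t7: +1.6566
  t8: +0.0841
  t9: +3.5935
  t10: +0.6636
  t11: +0.1691
  t12: +0.3041
  t13: +0.0730
  t14: +5.1190
  t15: +3.2220
  t16: +0.5090
  t17: +4.3717
  t18: +6.4267
  t19: +1.8949
  t20: +2.7173
  t21: +0.0048
  t22: +3.3102
  t23: +1.2953
  t24: +13.6571
  t25: +1.3914
  t26: +1.1546
  t27: +0.1724
  t28: +5.1231
  t29: +1.2086
  t30: +2.6572
  t31: +4.6839
  t32: +0.3105
Σ = +81.6773 → |volume| = 81.68

Directed edges: 96 total; 6 unmatched, e.g. (3.06,-2.96,0.23)→(1.85,-2.38,-0.14) → open.

81.68 OPEN
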